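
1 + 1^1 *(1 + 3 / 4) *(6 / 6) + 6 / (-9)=25 / 12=2.08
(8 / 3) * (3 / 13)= 8 / 13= 0.62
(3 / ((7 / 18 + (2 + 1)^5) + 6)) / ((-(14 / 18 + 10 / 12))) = -972 / 130181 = -0.01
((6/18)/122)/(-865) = -1/316590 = -0.00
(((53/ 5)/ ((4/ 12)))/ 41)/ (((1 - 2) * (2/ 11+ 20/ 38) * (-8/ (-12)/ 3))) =-299079/ 60680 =-4.93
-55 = -55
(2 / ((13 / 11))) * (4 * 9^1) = 792 / 13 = 60.92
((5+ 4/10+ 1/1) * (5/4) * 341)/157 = 2728/157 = 17.38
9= 9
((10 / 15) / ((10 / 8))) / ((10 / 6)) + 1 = 33 / 25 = 1.32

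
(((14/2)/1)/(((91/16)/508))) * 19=154432/13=11879.38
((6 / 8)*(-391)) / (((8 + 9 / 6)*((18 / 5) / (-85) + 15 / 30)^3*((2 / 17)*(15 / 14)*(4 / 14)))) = -10001117743750 / 1118413511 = -8942.24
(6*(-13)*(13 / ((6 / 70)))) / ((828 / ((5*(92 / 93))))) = -59150 / 837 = -70.67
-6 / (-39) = 2 / 13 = 0.15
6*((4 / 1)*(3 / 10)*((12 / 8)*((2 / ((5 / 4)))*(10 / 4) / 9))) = 24 / 5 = 4.80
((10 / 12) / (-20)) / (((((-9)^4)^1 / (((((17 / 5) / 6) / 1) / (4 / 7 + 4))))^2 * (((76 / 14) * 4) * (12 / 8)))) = -99127 / 217084407378739200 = -0.00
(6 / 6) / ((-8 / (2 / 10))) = -1 / 40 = -0.02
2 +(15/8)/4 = 79/32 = 2.47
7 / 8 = 0.88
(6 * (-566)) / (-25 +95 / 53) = 29998 / 205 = 146.33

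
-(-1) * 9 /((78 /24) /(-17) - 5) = -612 /353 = -1.73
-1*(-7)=7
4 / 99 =0.04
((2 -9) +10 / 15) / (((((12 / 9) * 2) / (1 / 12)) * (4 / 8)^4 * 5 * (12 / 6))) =-19 / 60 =-0.32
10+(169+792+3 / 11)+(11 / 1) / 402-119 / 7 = 4219915 / 4422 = 954.30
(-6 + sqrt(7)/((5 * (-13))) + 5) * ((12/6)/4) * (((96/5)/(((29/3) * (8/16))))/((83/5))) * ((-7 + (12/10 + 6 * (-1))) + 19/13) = 193536 * sqrt(7)/10169575 + 193536/156455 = 1.29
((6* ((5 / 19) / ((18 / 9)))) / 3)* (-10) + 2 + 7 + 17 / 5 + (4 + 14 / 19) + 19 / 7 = 17.22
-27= -27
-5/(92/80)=-100/23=-4.35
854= 854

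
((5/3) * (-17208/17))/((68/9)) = -64530/289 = -223.29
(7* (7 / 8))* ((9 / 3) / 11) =147 / 88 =1.67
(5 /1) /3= 5 /3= 1.67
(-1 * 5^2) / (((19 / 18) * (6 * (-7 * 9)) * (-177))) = -25 / 70623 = -0.00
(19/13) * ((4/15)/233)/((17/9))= 228/257465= 0.00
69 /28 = 2.46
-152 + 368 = 216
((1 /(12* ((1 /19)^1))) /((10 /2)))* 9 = 57 /20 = 2.85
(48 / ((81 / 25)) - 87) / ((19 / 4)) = -7796 / 513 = -15.20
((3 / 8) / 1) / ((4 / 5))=15 / 32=0.47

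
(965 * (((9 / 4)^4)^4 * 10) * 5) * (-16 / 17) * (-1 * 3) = 134112336168151992375 / 2281701376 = 58777339391.92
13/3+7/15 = 4.80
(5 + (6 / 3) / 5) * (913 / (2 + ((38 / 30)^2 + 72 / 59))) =65448405 / 64049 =1021.85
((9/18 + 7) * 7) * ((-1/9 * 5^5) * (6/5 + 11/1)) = -1334375/6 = -222395.83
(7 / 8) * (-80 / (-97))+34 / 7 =5.58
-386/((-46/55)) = 10615/23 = 461.52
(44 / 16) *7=77 / 4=19.25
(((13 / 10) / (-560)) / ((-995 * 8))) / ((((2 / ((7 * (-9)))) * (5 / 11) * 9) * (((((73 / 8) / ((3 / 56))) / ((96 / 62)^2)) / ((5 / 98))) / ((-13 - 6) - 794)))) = 3138993 / 2394216660500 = 0.00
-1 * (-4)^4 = -256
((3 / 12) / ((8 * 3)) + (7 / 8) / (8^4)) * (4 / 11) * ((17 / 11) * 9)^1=4845 / 90112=0.05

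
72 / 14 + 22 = 190 / 7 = 27.14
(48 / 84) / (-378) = -2 / 1323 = -0.00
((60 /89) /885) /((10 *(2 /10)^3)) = 50 /5251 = 0.01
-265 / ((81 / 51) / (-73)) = 328865 / 27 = 12180.19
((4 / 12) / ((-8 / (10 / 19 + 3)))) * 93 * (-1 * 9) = 18693 / 152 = 122.98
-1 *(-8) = 8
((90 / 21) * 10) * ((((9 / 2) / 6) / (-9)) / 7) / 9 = -25 / 441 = -0.06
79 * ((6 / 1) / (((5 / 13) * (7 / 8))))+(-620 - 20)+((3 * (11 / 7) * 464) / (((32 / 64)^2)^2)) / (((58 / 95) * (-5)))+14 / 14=-374349 / 35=-10695.69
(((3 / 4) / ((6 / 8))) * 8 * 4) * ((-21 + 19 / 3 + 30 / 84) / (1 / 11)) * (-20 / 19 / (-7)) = -2115520 / 2793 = -757.44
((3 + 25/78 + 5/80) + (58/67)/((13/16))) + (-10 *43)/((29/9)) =-156403511/1212432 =-129.00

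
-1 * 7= -7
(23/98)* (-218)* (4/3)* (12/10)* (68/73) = -1363808/17885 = -76.25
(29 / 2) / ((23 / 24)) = 348 / 23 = 15.13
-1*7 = -7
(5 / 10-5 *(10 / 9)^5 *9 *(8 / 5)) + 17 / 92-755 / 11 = -189.88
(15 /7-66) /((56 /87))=-38889 /392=-99.21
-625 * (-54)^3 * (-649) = -63871335000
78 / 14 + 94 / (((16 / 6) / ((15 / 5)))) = 3117 / 28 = 111.32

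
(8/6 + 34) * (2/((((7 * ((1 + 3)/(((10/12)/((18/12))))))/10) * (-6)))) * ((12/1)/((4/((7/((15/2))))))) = -530/81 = -6.54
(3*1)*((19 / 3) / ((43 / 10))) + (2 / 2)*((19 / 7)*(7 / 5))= 1767 / 215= 8.22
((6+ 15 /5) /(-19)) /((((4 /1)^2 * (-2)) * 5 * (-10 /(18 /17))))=-0.00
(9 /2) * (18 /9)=9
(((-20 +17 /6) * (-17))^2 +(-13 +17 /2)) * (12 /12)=3065839 /36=85162.19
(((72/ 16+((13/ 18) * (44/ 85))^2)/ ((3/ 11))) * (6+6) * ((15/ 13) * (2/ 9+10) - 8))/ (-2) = -8841044476/ 22823775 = -387.36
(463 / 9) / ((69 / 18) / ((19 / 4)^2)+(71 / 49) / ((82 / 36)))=335790287 / 5261190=63.82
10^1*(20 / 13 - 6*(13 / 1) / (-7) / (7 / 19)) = 202460 / 637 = 317.83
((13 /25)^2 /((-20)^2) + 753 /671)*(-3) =-565090197 /167750000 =-3.37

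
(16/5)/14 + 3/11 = 193/385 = 0.50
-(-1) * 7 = 7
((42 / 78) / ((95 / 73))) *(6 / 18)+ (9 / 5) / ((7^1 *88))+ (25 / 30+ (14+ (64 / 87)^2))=17868053311 / 1151638488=15.52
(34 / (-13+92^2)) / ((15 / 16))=544 / 126765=0.00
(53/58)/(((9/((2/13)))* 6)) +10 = 203633/20358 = 10.00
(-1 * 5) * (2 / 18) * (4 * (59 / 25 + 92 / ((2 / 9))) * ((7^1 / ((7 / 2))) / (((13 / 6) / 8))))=-1332352 / 195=-6832.57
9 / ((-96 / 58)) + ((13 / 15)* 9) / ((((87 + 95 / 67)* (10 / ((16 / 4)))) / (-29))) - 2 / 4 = -4123591 / 592400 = -6.96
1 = 1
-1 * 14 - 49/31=-483/31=-15.58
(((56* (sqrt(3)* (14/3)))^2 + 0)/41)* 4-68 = 2450260/123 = 19920.81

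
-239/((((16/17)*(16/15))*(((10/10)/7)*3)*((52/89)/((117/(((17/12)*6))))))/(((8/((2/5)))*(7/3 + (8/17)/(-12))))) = -1306571175/2176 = -600446.31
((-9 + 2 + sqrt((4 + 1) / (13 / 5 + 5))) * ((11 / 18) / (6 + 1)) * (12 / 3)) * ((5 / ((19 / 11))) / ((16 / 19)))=-605 / 72 + 3025 * sqrt(38) / 19152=-7.43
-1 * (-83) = 83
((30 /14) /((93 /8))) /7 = 40 /1519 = 0.03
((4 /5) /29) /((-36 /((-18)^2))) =-36 /145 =-0.25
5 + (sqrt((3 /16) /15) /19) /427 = sqrt(5) /162260 + 5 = 5.00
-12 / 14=-6 / 7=-0.86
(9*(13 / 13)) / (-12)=-3 / 4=-0.75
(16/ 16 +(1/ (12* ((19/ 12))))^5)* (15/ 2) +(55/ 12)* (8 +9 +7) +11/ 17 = 4973244969/ 42093683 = 118.15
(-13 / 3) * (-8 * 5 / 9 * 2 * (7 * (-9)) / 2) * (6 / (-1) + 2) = 14560 / 3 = 4853.33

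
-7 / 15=-0.47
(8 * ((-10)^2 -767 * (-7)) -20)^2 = 1912487824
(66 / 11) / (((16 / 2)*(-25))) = -3 / 100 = -0.03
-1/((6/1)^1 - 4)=-1/2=-0.50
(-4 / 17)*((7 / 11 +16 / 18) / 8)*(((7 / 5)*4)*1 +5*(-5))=14647 / 16830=0.87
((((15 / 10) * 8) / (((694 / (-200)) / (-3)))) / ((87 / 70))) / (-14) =-0.60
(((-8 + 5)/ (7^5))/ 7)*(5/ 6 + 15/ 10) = -1/ 16807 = -0.00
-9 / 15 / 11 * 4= -0.22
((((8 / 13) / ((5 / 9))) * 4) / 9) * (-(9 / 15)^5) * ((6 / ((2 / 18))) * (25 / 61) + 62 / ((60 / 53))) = -182377008 / 61953125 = -2.94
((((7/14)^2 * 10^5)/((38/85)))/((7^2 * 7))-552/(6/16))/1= -8530524/6517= -1308.96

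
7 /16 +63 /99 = 189 /176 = 1.07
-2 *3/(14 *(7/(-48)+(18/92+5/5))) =-3312/8113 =-0.41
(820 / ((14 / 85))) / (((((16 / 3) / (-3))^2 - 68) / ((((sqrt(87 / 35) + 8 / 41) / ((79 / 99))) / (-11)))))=1239300 / 726089 + 2540565 * sqrt(3045) / 10165246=15.50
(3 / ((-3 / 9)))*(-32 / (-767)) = -288 / 767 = -0.38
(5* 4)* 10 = 200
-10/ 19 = -0.53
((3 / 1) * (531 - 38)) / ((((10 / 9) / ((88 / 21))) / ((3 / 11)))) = 53244 / 35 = 1521.26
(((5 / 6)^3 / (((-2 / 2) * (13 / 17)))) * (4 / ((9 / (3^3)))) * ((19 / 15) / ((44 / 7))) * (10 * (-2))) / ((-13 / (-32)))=4522000 / 50193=90.09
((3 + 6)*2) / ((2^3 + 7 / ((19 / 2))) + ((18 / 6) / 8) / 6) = 5472 / 2675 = 2.05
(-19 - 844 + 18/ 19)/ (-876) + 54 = 915155/ 16644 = 54.98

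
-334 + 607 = 273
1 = 1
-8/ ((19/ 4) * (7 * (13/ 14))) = -64/ 247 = -0.26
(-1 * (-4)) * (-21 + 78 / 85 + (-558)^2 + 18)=105863052 / 85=1245447.67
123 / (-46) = -123 / 46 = -2.67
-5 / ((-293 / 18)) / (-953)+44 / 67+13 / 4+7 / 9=3154791391 / 673500348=4.68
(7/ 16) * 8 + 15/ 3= 17/ 2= 8.50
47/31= 1.52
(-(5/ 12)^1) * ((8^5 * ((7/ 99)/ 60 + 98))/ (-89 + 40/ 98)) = 58417608704/ 3867831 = 15103.45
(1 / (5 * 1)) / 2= 1 / 10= 0.10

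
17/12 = 1.42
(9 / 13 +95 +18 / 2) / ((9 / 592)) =805712 / 117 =6886.43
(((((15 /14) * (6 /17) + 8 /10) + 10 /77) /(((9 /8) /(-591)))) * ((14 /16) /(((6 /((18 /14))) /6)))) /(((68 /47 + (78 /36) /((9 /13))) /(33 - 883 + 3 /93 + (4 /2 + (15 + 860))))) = -1537267955292 /336660775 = -4566.22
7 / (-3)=-7 / 3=-2.33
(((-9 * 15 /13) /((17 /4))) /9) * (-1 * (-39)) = -180 /17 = -10.59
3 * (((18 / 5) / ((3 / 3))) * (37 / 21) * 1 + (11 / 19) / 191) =2418069 / 127015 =19.04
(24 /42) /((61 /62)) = 248 /427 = 0.58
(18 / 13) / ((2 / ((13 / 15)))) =3 / 5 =0.60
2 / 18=1 / 9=0.11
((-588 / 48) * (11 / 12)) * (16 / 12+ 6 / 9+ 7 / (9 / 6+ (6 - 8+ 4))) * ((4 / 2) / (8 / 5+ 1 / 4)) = -5390 / 111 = -48.56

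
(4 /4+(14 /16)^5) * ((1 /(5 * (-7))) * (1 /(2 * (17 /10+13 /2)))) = -49575 /18808832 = -0.00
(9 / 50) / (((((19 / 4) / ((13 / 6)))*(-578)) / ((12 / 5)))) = -234 / 686375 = -0.00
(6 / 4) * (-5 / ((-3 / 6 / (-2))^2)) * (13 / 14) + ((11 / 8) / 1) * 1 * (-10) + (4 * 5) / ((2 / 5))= -2105 / 28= -75.18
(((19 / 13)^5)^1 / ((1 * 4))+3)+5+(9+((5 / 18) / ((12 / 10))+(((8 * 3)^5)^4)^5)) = 21049156278085749615767911051192120254959018771282020107806245230527512169748792403948590676575931248106638515558379804663470253630867540838566545 / 20049822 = 1049842551125179546021302000000000000000000000000000000000000000000000000000000000000000000000000000000000000000000000000000000000000000000.00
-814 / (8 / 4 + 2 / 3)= -1221 / 4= -305.25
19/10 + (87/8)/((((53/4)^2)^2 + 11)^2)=394592873400337/207680458434030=1.90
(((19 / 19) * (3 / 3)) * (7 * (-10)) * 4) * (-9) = 2520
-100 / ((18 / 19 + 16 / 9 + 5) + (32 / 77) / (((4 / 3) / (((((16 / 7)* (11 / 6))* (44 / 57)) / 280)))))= -29326500 / 2266571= -12.94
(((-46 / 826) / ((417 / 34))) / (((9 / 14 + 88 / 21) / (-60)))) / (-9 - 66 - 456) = -31280 / 294670131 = -0.00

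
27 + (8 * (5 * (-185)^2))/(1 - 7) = -684419/3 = -228139.67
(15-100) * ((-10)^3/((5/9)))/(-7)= -153000/7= -21857.14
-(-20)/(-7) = -20/7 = -2.86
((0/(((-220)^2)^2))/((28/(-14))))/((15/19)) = 0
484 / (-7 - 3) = -242 / 5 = -48.40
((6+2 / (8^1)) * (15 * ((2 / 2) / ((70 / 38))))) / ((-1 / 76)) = -27075 / 7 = -3867.86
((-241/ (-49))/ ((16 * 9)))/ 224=241/ 1580544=0.00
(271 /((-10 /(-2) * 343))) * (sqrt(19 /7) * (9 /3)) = 813 * sqrt(133) /12005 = 0.78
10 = 10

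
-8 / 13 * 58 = -464 / 13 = -35.69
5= 5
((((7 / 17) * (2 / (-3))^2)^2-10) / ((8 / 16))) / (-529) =466612 / 12383361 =0.04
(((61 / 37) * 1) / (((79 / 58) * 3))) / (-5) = -3538 / 43845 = -0.08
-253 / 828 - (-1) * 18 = 637 / 36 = 17.69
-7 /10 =-0.70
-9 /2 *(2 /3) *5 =-15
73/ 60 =1.22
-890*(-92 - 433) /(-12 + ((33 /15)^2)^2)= 292031250 /7141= 40895.01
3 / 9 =1 / 3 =0.33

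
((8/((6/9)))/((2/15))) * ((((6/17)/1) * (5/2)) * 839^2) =950293350/17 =55899608.82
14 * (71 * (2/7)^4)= 2272/343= 6.62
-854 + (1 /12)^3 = -1475711 /1728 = -854.00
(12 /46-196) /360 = -2251 /4140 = -0.54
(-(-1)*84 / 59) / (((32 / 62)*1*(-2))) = -651 / 472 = -1.38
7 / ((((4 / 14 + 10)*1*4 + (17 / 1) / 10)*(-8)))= -245 / 11996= -0.02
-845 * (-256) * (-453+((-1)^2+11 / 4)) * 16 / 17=-1554908160 / 17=-91465185.88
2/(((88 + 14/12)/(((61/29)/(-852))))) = -61/1101565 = -0.00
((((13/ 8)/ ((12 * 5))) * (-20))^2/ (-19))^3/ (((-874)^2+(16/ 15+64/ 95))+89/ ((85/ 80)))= -410278765/ 85117459837410607104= -0.00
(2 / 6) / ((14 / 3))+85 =85.07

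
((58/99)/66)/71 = 29/231957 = 0.00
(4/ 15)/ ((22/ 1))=2/ 165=0.01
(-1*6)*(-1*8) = 48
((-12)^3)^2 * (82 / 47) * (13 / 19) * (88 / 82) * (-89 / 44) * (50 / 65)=-5315051520 / 893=-5951905.40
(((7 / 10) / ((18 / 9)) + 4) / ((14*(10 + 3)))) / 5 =87 / 18200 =0.00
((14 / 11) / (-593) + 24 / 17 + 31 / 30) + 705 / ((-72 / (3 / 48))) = 389833699 / 212910720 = 1.83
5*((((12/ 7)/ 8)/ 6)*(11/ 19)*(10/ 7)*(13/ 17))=3575/ 31654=0.11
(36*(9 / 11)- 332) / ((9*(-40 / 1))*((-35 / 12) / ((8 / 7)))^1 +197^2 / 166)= -1104896 / 4209073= -0.26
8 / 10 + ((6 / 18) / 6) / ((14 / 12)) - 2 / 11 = 769 / 1155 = 0.67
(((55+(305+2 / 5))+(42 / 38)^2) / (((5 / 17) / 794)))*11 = 96915599506 / 9025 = 10738570.58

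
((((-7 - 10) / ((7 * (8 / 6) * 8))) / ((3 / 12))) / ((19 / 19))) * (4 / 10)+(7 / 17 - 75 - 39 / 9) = -566101 / 7140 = -79.29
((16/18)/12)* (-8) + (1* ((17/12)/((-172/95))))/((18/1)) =-0.64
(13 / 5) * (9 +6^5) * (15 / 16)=303615 / 16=18975.94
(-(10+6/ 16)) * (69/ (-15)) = 1909/ 40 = 47.72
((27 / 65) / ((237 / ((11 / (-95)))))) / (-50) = 99 / 24391250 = 0.00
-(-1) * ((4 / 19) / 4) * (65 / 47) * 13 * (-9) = -7605 / 893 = -8.52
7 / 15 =0.47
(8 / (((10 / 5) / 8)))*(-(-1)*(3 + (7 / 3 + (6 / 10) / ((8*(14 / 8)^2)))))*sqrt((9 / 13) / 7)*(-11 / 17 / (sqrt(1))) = -1386176*sqrt(91) / 379015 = -34.89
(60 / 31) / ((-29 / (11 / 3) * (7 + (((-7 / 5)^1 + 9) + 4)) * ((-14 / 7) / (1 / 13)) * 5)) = 110 / 1086891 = 0.00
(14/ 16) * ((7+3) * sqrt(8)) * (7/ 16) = 245 * sqrt(2)/ 32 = 10.83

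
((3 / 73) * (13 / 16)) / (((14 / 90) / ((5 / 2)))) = 8775 / 16352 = 0.54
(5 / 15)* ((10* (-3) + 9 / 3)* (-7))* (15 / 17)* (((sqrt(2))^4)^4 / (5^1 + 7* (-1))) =-120960 / 17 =-7115.29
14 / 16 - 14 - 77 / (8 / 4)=-413 / 8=-51.62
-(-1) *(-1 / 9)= -1 / 9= -0.11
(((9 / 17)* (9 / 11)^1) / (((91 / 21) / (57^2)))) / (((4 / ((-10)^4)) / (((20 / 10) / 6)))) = 657922500 / 2431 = 270638.63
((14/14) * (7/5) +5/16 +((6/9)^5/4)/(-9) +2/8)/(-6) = -342719/1049760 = -0.33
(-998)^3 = -994011992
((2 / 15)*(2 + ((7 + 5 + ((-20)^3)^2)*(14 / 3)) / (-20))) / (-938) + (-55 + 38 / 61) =13313974307 / 6437025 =2068.34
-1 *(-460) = 460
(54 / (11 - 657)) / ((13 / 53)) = -0.34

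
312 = 312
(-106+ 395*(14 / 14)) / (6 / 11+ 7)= 3179 / 83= 38.30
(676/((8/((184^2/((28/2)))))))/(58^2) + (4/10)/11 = 19679994/323785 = 60.78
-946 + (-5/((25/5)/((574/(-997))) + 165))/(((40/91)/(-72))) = -84409744/89725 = -940.76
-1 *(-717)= 717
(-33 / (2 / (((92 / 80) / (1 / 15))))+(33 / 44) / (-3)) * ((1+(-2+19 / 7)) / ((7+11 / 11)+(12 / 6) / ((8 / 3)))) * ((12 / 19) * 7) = -164088 / 665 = -246.75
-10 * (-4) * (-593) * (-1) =23720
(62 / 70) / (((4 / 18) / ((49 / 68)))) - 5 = -1447 / 680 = -2.13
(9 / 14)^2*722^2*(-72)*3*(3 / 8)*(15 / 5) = -2565108243 / 49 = -52349147.82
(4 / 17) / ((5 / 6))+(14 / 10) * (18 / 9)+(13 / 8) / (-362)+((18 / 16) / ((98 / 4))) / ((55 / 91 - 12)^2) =47931982299 / 15571343120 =3.08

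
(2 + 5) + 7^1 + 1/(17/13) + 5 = 336/17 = 19.76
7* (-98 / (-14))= 49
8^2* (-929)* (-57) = 3388992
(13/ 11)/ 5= 13/ 55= 0.24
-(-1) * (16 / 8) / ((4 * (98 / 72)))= 18 / 49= 0.37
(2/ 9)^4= 16/ 6561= 0.00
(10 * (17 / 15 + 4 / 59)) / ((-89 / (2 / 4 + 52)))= -37205 / 5251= -7.09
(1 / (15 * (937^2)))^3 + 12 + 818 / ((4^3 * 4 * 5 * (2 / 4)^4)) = 406109434726220468715683 / 18272640482619593643000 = 22.23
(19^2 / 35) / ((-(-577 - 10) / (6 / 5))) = 2166 / 102725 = 0.02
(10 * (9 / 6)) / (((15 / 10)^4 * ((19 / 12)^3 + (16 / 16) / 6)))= 5120 / 7147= 0.72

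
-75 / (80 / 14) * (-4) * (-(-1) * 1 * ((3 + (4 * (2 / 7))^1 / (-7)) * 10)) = 10425 / 7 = 1489.29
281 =281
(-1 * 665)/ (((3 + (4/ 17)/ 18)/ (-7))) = 712215/ 461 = 1544.93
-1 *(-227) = 227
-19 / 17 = -1.12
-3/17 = -0.18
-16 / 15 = -1.07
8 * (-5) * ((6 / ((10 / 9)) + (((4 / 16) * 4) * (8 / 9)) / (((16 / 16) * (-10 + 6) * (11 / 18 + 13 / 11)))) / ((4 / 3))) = -158.28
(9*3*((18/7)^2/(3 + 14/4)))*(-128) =-2239488/637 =-3515.68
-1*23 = -23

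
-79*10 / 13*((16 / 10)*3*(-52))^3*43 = 1015841488896 / 25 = 40633659555.84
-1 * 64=-64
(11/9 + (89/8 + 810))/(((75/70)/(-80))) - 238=-1664278/27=-61639.93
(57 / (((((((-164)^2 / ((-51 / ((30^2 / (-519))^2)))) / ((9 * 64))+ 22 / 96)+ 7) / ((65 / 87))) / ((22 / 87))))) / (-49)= -221182492960 / 4504604045739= -0.05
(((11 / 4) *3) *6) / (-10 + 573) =0.09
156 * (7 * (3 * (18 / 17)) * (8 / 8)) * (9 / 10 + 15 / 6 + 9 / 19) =13436.67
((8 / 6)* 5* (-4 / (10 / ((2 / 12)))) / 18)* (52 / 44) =-26 / 891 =-0.03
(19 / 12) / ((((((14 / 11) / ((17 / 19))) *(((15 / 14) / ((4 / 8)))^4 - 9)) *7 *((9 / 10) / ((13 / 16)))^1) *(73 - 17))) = 6545 / 30855168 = 0.00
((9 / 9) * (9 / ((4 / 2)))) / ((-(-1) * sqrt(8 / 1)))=9 * sqrt(2) / 8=1.59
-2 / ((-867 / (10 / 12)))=5 / 2601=0.00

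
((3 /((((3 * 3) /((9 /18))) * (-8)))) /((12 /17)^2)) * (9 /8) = -289 /6144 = -0.05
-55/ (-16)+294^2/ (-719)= -1343431/ 11504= -116.78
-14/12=-1.17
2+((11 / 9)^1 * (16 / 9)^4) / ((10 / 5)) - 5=183301 / 59049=3.10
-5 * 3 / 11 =-15 / 11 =-1.36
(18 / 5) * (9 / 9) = 18 / 5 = 3.60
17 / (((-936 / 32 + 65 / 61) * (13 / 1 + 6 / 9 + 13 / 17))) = -52887 / 1265368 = -0.04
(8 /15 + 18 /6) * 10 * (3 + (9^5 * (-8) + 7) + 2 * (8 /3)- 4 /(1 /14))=-150233588 /9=-16692620.89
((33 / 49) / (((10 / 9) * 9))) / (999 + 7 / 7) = 33 / 490000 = 0.00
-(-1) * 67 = 67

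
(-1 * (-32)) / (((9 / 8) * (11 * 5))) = 256 / 495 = 0.52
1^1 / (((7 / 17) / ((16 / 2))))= 136 / 7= 19.43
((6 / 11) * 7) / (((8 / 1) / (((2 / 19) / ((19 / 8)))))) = 84 / 3971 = 0.02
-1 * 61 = -61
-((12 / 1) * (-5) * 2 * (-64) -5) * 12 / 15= -6140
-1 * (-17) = 17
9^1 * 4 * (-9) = -324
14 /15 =0.93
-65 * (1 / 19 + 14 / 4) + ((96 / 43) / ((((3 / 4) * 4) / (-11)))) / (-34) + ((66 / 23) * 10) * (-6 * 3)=-477382891 / 638894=-747.20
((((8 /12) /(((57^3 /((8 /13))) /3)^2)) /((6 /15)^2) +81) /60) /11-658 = -838886881247527573 /1275141908717820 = -657.88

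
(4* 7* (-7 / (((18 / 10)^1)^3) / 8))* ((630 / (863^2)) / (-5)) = 42875 / 60326289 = 0.00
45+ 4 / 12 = 136 / 3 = 45.33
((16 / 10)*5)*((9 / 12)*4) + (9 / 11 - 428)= -4435 / 11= -403.18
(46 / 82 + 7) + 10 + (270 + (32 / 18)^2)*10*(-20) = -181374880 / 3321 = -54614.54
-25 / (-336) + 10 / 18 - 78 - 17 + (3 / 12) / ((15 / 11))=-474701 / 5040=-94.19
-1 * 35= -35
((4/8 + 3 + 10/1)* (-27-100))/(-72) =381/16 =23.81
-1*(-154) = 154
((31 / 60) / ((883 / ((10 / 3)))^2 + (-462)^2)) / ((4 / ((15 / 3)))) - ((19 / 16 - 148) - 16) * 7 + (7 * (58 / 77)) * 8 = 17698404821327 / 14974925328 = 1181.87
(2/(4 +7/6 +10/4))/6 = 1/23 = 0.04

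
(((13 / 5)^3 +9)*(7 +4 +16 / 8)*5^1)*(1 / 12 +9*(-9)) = -139778.69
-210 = -210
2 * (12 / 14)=12 / 7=1.71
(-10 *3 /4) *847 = -12705 /2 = -6352.50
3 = 3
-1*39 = -39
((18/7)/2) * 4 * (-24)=-864/7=-123.43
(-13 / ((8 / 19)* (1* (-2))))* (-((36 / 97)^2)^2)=-25929072 / 88529281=-0.29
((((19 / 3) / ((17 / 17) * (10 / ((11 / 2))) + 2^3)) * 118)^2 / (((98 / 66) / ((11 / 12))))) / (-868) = -4.12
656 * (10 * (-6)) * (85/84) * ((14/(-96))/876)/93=17425/244404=0.07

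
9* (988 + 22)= 9090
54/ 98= 27/ 49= 0.55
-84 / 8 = -21 / 2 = -10.50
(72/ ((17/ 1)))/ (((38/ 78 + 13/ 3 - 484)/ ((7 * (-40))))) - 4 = -7571/ 4964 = -1.53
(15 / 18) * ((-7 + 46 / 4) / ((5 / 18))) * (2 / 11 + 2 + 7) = 2727 / 22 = 123.95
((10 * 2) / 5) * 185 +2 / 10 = 3701 / 5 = 740.20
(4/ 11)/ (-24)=-1/ 66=-0.02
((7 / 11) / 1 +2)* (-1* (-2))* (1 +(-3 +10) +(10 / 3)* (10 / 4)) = 2842 / 33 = 86.12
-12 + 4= -8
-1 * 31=-31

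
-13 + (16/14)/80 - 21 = -2379/70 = -33.99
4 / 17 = 0.24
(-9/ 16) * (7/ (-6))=21/ 32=0.66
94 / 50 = 47 / 25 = 1.88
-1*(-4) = 4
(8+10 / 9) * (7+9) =1312 / 9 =145.78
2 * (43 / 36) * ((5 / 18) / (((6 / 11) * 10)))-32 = -31.88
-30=-30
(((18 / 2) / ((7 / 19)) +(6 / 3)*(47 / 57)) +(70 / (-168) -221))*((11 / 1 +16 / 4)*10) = -7794025 / 266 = -29300.85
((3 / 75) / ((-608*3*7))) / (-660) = 1 / 210672000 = 0.00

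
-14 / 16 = -7 / 8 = -0.88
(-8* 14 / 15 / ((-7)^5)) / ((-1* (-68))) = 4 / 612255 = 0.00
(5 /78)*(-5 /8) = -25 /624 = -0.04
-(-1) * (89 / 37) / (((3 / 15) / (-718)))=-8635.41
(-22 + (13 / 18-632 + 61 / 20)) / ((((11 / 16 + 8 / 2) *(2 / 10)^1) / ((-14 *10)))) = 97100.68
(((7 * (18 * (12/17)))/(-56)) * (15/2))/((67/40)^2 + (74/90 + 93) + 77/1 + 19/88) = -32076000/468126467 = -0.07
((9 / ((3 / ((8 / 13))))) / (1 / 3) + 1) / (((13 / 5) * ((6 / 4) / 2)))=1700 / 507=3.35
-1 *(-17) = 17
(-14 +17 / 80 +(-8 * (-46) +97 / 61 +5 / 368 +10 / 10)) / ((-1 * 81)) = -2503066 / 568215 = -4.41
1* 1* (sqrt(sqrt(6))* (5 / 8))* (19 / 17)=95* 6^(1 / 4) / 136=1.09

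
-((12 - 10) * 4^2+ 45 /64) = -2093 /64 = -32.70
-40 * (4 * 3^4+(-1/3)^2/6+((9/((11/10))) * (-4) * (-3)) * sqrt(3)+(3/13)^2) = -59149580/4563 - 43200 * sqrt(3)/11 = -19765.11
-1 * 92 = -92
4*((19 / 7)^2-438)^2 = 1781008804 / 2401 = 741777.93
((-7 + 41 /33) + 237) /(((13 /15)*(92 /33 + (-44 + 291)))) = 8805 /8243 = 1.07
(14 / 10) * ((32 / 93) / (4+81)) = 224 / 39525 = 0.01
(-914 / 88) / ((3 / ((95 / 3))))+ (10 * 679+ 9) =2648989 / 396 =6689.37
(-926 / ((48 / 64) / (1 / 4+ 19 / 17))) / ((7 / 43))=-1234358 / 119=-10372.76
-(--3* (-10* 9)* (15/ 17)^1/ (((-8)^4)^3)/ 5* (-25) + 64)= -37383395354509/ 584115552256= -64.00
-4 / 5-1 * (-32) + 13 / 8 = 1313 / 40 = 32.82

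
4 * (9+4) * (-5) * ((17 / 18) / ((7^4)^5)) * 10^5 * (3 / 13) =-17000000 / 239376798892836003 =-0.00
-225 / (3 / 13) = -975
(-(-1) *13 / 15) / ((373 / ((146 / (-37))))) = -1898 / 207015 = -0.01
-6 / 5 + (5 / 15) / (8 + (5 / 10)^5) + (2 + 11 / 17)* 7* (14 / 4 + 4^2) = 47206831 / 131070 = 360.17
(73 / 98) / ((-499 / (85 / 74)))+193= 698412159 / 3618748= 193.00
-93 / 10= -9.30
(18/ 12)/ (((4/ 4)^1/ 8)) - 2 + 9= 19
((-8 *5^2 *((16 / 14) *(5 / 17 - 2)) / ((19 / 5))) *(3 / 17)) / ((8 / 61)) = 5307000 / 38437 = 138.07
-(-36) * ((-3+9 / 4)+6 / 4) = 27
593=593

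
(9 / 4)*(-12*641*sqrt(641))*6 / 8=-328633.68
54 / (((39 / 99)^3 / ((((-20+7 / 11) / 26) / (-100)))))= 18788517 / 2856100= 6.58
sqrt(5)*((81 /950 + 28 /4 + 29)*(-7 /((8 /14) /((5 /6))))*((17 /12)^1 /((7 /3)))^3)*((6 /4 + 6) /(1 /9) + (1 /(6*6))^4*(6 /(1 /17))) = -353606836606049*sqrt(5) /63541739520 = -12443.61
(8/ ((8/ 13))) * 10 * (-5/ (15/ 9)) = -390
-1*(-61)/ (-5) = -61/ 5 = -12.20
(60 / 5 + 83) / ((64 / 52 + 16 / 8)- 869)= -247 / 2251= -0.11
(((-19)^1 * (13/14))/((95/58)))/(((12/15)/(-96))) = 9048/7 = 1292.57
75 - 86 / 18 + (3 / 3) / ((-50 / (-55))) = 6419 / 90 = 71.32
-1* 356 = -356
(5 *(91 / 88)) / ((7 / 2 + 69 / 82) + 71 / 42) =30135 / 35156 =0.86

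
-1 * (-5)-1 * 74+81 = 12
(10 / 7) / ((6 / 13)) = 65 / 21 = 3.10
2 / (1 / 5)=10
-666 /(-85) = 666 /85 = 7.84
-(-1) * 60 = 60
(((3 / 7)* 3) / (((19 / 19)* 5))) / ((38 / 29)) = 261 / 1330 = 0.20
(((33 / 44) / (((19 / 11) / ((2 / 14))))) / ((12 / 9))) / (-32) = -99 / 68096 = -0.00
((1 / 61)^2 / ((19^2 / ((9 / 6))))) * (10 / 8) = 15 / 10746248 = 0.00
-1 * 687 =-687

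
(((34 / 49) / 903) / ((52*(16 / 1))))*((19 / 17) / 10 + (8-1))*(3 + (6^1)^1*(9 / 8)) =1209 / 18878720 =0.00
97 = 97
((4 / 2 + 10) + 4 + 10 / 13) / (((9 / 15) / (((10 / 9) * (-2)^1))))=-21800 / 351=-62.11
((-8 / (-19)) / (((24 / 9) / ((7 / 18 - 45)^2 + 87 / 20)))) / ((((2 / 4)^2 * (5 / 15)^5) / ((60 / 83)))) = 348957936 / 1577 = 221279.60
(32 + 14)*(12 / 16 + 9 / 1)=897 / 2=448.50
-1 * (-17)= 17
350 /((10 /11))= 385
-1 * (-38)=38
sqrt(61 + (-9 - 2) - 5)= 3*sqrt(5)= 6.71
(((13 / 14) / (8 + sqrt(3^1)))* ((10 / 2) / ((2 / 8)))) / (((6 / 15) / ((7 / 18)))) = 1300 / 549 - 325* sqrt(3) / 1098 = 1.86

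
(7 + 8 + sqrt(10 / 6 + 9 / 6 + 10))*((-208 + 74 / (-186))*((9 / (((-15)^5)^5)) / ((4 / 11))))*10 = 213191*sqrt(474) / 6262289736922502517700195312500 + 213191 / 69580997076916694641113281250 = 0.00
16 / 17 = 0.94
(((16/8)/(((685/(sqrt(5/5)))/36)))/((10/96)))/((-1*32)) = -108/3425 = -0.03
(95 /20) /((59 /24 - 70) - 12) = -114 /1909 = -0.06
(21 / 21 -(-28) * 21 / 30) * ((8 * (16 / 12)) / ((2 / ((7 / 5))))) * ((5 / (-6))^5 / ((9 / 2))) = -90125 / 6561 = -13.74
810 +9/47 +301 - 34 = 50628/47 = 1077.19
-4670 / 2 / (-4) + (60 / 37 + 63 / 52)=564293 / 962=586.58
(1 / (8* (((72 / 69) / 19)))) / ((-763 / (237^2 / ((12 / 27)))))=-73637559 / 195328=-376.99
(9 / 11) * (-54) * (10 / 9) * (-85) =45900 / 11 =4172.73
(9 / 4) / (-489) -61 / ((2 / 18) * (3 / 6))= -715899 / 652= -1098.00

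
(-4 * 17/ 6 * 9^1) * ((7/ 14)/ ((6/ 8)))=-68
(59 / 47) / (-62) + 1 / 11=2265 / 32054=0.07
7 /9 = 0.78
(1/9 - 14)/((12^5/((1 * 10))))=-625/1119744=-0.00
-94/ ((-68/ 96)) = 2256/ 17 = 132.71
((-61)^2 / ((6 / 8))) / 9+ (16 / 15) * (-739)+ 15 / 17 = -541907 / 2295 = -236.13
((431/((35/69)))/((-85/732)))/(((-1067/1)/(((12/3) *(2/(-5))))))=-174151584/15871625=-10.97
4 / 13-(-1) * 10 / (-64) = 63 / 416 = 0.15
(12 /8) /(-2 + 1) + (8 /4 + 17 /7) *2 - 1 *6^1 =19 /14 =1.36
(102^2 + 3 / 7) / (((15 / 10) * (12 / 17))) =412709 / 42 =9826.40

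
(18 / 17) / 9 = 2 / 17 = 0.12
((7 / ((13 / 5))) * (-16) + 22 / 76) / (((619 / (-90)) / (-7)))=-6658155 / 152893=-43.55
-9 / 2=-4.50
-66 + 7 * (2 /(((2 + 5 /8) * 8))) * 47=-104 /3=-34.67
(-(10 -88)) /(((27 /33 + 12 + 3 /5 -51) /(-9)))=990 /53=18.68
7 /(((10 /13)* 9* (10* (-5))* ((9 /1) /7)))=-0.02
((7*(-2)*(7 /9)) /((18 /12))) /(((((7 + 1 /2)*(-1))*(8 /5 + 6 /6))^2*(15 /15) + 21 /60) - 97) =-490 /19143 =-0.03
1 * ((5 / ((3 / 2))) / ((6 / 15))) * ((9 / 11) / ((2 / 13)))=975 / 22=44.32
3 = 3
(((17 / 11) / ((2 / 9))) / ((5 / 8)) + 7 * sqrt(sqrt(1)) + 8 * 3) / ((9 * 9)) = 2317 / 4455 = 0.52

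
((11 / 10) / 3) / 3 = 0.12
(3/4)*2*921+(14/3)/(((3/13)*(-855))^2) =54535200757/39475350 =1381.50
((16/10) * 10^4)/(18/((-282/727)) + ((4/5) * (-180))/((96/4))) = -752000/2463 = -305.32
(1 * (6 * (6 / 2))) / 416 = 9 / 208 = 0.04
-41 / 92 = -0.45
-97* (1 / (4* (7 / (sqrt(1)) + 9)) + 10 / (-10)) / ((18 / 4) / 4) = 679 / 8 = 84.88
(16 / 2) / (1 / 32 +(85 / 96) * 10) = 768 / 853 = 0.90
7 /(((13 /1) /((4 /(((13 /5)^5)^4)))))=2670288085937500 /247064529073450392704413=0.00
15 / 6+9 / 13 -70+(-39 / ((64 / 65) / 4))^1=-46851 / 208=-225.25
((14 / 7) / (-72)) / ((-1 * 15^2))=1 / 8100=0.00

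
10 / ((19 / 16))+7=293 / 19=15.42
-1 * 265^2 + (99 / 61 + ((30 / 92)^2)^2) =-19179743847331 / 273124816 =-70223.37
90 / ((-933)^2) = 10 / 96721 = 0.00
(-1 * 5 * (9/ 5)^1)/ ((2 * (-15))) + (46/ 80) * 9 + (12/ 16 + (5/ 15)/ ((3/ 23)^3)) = 156.43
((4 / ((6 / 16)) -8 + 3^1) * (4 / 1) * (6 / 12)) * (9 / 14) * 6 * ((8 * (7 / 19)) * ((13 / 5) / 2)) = 15912 / 95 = 167.49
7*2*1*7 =98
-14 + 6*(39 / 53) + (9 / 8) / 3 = -3905 / 424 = -9.21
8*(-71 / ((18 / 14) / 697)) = -2771272 / 9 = -307919.11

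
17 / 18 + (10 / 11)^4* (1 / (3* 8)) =256397 / 263538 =0.97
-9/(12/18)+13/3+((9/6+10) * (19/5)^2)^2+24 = 206930677/7500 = 27590.76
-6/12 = -1/2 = -0.50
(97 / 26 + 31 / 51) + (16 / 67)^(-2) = 3712591 / 169728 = 21.87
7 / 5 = 1.40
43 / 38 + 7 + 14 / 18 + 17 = 8861 / 342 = 25.91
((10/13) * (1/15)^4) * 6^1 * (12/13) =0.00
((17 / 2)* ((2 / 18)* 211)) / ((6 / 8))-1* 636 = -9998 / 27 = -370.30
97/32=3.03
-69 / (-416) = 69 / 416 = 0.17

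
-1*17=-17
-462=-462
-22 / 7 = -3.14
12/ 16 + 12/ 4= 15/ 4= 3.75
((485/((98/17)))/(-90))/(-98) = 1649/172872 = 0.01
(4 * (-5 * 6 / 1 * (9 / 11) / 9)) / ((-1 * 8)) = 15 / 11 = 1.36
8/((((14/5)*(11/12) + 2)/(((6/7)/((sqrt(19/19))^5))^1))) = 1440/959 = 1.50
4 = 4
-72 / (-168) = 3 / 7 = 0.43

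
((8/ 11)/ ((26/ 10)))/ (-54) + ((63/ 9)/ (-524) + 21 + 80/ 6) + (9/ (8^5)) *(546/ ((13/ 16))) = 17868255491/ 517929984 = 34.50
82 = 82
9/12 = 3/4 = 0.75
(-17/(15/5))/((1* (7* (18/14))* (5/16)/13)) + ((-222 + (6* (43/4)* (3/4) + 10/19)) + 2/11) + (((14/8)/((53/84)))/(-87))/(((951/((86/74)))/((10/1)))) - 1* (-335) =552958933873949/4069161205560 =135.89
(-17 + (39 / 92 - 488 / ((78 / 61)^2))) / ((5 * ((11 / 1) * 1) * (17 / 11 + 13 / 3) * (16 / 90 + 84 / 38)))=-2512789653 / 6159309104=-0.41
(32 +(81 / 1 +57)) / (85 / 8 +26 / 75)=102000 / 6583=15.49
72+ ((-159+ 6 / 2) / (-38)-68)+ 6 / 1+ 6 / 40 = 14.26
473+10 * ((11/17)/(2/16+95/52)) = 1643763/3451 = 476.31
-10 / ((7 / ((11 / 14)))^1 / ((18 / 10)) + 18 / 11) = -495 / 326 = -1.52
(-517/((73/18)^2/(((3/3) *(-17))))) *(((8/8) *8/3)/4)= 1898424/5329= 356.24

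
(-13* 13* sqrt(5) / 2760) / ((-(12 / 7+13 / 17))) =20111* sqrt(5) / 814200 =0.06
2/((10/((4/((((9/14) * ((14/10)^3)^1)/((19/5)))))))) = 760/441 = 1.72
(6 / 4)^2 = 9 / 4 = 2.25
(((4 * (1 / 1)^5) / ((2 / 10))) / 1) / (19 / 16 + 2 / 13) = 14.91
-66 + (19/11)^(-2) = -23705/361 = -65.66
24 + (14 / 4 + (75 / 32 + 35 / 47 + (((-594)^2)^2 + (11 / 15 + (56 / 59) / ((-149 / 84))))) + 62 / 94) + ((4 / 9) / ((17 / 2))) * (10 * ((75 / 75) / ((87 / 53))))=124493242927.76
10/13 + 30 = 400/13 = 30.77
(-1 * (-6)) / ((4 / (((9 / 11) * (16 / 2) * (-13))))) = -1404 / 11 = -127.64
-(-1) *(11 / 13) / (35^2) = 11 / 15925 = 0.00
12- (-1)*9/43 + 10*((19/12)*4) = 9745/129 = 75.54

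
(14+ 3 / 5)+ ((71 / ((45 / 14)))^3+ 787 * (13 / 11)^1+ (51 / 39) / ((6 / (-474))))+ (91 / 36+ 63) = 609037027673 / 52123500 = 11684.50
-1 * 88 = -88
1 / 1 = 1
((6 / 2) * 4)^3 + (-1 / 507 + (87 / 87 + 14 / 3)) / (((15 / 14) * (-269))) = 3535007152 / 2045745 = 1727.98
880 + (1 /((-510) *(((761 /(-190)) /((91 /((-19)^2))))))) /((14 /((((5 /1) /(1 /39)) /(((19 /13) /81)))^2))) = 338877397055 /177469766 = 1909.49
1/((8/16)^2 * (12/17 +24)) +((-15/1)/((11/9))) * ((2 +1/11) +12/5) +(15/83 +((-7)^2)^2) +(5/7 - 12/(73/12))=180514733743/76979595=2344.97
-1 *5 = -5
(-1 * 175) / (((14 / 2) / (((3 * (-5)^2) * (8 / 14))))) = -7500 / 7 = -1071.43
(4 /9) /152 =1 /342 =0.00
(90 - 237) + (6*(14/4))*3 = -84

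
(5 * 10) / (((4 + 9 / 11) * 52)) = 275 / 1378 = 0.20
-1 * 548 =-548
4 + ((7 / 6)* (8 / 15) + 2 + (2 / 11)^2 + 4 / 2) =47128 / 5445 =8.66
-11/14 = -0.79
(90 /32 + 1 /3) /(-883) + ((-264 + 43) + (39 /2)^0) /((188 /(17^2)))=-673700777 /1992048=-338.20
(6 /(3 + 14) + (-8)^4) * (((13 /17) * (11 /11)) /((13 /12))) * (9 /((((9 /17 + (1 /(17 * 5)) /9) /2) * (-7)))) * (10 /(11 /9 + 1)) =-1522983060 /24157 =-63045.21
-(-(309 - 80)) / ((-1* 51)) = -229 / 51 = -4.49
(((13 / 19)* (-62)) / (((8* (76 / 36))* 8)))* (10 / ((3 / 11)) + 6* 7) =-71331 / 2888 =-24.70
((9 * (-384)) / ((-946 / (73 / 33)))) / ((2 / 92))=1934208 / 5203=371.75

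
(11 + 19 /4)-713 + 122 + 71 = -2017 /4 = -504.25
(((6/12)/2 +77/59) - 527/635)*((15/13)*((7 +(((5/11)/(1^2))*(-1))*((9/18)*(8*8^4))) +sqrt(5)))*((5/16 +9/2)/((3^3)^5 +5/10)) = -186776611119/89453614762720 +25103463*sqrt(5)/89453614762720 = -0.00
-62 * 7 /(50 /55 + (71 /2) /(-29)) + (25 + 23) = 286540 /201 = 1425.57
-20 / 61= -0.33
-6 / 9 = -2 / 3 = -0.67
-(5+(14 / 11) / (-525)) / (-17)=4123 / 14025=0.29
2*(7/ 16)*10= 35/ 4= 8.75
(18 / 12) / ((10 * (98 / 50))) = 15 / 196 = 0.08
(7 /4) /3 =7 /12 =0.58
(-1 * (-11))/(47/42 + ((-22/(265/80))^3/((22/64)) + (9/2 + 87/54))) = -206343522/15850962749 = -0.01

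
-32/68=-0.47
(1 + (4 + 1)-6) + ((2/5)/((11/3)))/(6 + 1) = 6/385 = 0.02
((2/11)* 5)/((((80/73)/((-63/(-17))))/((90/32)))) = 206955/23936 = 8.65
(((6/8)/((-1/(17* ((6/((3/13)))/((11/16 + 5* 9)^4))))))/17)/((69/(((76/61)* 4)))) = -0.00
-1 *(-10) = 10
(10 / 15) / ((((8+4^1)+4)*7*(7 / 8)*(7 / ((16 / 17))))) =16 / 17493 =0.00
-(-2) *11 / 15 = 22 / 15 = 1.47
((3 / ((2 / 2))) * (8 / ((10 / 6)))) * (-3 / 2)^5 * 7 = -15309 / 20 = -765.45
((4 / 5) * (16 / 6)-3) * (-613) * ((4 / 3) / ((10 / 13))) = 207194 / 225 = 920.86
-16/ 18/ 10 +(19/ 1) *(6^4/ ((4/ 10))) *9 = 554039.91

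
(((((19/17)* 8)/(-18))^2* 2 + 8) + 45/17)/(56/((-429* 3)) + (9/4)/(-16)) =-2386740928/39449367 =-60.50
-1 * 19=-19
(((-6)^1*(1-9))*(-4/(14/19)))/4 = -456/7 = -65.14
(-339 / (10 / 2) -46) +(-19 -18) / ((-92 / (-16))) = -13827 / 115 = -120.23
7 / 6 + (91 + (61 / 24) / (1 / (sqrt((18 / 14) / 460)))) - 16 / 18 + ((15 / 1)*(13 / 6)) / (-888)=61*sqrt(805) / 12880 + 486133 / 5328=91.38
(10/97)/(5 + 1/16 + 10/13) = 2080/117661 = 0.02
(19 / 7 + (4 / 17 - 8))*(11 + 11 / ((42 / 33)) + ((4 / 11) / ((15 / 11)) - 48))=208547 / 1470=141.87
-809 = -809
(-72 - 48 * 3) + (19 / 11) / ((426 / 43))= -1011359 / 4686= -215.83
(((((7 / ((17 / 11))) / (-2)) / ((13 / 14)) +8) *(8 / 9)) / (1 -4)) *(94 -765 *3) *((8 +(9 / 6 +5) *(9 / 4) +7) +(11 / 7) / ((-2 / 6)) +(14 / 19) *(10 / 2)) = 82300507325 / 793611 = 103703.84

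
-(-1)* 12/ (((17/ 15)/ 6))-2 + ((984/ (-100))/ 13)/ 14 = 2377559/ 38675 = 61.48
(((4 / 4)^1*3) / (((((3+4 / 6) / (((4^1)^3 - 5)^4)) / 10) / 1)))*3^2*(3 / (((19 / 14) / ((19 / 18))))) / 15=1526787486 / 11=138798862.36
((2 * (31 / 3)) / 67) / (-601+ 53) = -31 / 55074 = -0.00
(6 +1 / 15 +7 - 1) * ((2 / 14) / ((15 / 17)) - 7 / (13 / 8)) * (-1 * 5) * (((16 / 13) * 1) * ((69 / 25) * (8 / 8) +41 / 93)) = 121962949088 / 123771375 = 985.39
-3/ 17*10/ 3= -10/ 17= -0.59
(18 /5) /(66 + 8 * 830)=9 /16765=0.00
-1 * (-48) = 48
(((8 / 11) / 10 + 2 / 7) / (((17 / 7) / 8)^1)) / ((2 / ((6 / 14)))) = 1656 / 6545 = 0.25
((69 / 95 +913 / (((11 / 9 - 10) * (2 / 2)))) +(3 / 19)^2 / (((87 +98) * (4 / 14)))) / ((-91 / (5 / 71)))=1089875607 / 13635333166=0.08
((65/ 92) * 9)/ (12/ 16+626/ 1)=585/ 57661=0.01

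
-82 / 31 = -2.65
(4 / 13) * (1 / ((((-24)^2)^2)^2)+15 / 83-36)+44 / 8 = -163943421050797 / 29692815998976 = -5.52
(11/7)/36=11/252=0.04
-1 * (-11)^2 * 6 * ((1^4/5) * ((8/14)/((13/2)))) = -5808/455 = -12.76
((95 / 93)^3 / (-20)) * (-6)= 171475 / 536238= 0.32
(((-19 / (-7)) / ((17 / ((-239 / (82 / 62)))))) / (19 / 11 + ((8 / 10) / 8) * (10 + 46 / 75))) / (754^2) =-580680375 / 31906901354692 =-0.00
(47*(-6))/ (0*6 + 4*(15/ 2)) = -47/ 5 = -9.40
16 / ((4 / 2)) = 8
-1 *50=-50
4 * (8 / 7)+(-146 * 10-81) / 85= -8067 / 595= -13.56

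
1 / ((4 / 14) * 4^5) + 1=2055 / 2048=1.00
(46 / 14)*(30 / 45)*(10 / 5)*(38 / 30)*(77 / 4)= 4807 / 45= 106.82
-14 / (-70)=1 / 5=0.20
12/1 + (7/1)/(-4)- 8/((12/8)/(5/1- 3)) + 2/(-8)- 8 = -26/3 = -8.67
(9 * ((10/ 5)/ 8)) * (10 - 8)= 9/ 2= 4.50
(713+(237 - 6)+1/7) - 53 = 6238/7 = 891.14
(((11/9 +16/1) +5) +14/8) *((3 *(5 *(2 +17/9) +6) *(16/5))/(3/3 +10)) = 790508/1485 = 532.33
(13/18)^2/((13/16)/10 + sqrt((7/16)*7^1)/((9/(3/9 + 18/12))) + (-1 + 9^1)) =6760/109353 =0.06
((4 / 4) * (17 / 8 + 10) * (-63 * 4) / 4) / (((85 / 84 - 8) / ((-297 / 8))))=-38114307 / 9392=-4058.17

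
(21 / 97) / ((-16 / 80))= -105 / 97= -1.08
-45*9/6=-135/2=-67.50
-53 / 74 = -0.72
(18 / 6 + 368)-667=-296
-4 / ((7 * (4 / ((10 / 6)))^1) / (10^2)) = -500 / 21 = -23.81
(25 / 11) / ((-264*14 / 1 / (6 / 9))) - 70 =-4268905 / 60984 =-70.00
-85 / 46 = -1.85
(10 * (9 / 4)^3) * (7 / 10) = 5103 / 64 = 79.73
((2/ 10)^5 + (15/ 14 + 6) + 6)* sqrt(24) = 571889* sqrt(6)/ 21875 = 64.04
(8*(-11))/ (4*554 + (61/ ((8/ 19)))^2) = -0.00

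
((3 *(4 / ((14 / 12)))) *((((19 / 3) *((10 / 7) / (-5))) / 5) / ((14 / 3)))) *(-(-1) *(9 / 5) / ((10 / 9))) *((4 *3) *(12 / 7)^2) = -95738112 / 2100875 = -45.57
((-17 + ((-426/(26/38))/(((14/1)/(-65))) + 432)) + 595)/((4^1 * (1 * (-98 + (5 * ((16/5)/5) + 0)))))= -136525/13272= -10.29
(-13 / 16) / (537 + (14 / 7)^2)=-13 / 8656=-0.00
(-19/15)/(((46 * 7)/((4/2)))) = -19/2415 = -0.01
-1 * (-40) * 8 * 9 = 2880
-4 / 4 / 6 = -1 / 6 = -0.17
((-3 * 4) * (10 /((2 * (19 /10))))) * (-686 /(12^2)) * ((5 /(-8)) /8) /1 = -42875 /3648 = -11.75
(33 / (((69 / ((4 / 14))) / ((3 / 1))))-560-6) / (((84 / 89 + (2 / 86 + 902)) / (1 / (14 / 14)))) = -69697324 / 111272091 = -0.63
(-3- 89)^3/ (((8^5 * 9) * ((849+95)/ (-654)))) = 1326203/ 724992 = 1.83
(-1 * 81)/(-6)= 27/2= 13.50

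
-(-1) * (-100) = -100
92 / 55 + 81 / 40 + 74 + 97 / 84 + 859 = 8665757 / 9240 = 937.85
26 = 26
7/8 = 0.88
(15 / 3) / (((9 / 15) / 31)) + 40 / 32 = 3115 / 12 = 259.58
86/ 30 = 2.87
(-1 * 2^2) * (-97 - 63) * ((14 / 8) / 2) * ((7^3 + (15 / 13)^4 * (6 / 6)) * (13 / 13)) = 5514346880 / 28561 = 193072.61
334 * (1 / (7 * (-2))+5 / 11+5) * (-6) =-830658 / 77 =-10787.77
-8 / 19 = -0.42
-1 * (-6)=6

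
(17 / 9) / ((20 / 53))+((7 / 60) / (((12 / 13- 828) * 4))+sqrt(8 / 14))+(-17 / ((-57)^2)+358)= 2 * sqrt(7) / 7+9661545967 / 26615808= 363.76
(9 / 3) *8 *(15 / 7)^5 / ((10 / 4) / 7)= 7290000 / 2401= 3036.23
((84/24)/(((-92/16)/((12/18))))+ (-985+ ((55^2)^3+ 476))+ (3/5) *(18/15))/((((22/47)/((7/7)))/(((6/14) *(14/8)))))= 1122103948715087/25300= 44351934731.82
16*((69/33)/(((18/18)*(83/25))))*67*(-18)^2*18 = 3594844800/913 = 3937398.47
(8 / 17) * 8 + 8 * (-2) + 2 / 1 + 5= -89 / 17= -5.24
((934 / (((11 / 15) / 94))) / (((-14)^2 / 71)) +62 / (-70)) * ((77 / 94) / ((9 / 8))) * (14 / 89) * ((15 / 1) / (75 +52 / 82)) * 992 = 38028657740288 / 38914449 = 977237.47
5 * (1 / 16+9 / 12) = 65 / 16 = 4.06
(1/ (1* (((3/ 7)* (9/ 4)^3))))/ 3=448/ 6561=0.07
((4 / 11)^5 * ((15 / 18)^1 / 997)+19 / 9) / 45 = 3050796773 / 65029978035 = 0.05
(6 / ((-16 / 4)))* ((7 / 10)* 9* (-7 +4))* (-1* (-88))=12474 / 5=2494.80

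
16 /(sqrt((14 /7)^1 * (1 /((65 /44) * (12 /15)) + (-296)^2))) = 8 * sqrt(29614494) /1139019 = 0.04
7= 7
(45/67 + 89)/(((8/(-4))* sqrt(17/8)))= -6008* sqrt(34)/1139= -30.76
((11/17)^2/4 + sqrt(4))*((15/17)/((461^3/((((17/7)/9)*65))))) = 263575/792790888652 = 0.00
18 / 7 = 2.57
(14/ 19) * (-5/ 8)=-35/ 76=-0.46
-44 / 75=-0.59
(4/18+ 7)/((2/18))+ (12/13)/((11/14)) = 9463/143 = 66.17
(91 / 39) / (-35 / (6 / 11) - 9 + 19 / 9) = -42 / 1279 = -0.03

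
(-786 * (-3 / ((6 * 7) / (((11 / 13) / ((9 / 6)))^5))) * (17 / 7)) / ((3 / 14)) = 22954276928 / 631569393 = 36.34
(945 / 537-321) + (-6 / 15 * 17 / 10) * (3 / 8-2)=-11389241 / 35800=-318.14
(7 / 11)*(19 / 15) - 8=-7.19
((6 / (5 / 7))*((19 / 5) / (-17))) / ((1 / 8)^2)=-120.17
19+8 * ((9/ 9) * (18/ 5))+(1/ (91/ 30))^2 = 1983659/ 41405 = 47.91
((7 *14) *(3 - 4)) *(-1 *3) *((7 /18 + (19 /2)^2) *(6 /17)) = 159887 /17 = 9405.12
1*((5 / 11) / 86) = 5 / 946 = 0.01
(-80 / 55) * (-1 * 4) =5.82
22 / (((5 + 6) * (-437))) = -2 / 437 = -0.00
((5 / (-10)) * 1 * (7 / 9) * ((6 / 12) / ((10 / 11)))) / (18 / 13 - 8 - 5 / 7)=7007 / 240120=0.03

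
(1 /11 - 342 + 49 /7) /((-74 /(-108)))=-198936 /407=-488.79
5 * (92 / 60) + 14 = 65 / 3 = 21.67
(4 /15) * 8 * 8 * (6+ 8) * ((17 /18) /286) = 15232 /19305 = 0.79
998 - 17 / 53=52877 / 53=997.68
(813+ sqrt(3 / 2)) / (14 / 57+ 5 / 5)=57 *sqrt(6) / 142+ 46341 / 71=653.67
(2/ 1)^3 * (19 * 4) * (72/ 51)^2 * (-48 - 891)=-328845312/ 289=-1137873.05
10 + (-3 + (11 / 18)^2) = 2389 / 324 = 7.37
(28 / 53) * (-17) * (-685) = 6152.08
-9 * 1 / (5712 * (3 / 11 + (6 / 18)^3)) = -0.01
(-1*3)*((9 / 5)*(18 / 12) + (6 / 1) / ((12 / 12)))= -261 / 10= -26.10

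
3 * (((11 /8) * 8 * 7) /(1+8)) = 77 /3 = 25.67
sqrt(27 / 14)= 3 * sqrt(42) / 14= 1.39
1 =1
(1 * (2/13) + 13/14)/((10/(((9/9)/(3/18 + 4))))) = 591/22750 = 0.03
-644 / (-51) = 644 / 51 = 12.63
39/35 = 1.11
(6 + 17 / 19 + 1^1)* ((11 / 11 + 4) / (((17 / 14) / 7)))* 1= 227.55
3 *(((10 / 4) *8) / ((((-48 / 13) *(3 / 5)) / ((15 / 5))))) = -325 / 4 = -81.25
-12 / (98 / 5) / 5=-6 / 49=-0.12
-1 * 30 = -30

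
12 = 12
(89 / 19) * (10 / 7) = 890 / 133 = 6.69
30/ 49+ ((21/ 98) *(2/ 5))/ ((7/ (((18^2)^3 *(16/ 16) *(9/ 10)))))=459165774/ 1225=374829.20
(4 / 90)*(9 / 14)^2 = 9 / 490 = 0.02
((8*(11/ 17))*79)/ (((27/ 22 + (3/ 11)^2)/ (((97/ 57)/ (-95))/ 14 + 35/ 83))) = 2225204356408/ 16847445825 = 132.08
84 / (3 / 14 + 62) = 1176 / 871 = 1.35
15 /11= 1.36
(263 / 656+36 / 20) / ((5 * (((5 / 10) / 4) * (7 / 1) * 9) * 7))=7219 / 904050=0.01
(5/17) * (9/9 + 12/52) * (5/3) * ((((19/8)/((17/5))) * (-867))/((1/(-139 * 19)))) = 12544750/13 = 964980.77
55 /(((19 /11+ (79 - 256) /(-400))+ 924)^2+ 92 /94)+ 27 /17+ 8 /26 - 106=-17957448814236208361 /172495268058562683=-104.10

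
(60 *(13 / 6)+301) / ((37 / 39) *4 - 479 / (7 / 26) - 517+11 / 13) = -117663 / 625580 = -0.19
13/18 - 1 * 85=-1517/18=-84.28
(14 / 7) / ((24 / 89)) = 89 / 12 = 7.42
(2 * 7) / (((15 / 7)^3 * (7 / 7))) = 4802 / 3375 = 1.42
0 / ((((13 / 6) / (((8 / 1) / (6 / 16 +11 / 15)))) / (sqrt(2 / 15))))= 0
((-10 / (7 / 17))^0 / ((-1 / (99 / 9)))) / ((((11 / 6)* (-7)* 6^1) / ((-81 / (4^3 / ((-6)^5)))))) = 19683 / 14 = 1405.93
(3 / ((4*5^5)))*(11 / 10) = 33 / 125000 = 0.00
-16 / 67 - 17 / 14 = -1.45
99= 99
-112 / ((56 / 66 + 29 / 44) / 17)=-251328 / 199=-1262.95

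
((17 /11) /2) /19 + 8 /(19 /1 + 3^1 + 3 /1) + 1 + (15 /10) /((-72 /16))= 32207 /31350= 1.03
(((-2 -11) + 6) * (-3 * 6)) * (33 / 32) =2079 / 16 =129.94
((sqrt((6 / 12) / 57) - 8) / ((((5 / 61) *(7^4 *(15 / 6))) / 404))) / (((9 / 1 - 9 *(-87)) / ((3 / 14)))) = -24644 / 13865775 + 6161 *sqrt(114) / 3161396700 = -0.00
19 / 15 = 1.27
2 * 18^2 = 648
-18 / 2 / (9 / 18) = -18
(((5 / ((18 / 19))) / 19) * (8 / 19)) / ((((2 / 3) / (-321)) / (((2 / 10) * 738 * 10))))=-83122.11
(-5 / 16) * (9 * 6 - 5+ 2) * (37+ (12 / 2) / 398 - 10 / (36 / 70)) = -2674865 / 9552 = -280.03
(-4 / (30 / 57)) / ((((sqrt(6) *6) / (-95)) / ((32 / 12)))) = 1444 *sqrt(6) / 27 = 131.00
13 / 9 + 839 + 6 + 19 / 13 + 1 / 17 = 1686602 / 1989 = 847.96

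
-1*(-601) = 601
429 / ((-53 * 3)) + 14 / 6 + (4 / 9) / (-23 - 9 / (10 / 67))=-147062 / 397341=-0.37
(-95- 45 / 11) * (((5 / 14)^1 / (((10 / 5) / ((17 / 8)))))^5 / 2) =-2418193953125 / 6203442724864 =-0.39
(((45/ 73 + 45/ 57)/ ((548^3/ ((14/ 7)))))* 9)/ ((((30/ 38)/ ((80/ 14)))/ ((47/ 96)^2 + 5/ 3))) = 5709925/ 2690992912384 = 0.00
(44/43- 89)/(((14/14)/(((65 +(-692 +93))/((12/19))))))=6397053/86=74384.34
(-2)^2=4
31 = 31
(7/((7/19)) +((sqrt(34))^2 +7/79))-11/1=3325/79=42.09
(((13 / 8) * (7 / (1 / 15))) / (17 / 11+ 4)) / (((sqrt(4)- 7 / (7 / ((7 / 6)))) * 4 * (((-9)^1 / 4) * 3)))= -1001 / 732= -1.37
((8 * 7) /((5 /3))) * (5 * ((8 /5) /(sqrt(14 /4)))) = 192 * sqrt(14) /5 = 143.68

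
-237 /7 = -33.86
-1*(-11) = 11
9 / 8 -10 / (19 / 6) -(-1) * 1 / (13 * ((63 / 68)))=-242735 / 124488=-1.95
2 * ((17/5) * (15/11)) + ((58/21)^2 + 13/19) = 1620797/92169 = 17.59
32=32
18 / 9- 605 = -603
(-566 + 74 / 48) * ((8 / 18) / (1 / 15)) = -67735 / 18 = -3763.06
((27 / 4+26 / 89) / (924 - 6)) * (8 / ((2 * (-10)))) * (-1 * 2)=2507 / 408510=0.01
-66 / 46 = -33 / 23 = -1.43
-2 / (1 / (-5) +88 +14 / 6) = -15 / 676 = -0.02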